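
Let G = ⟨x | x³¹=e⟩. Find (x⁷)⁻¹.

The order of (x⁷) is 31 (smallest k with (x⁷)ᵏ = e), so (x⁷)⁻¹ = (x⁷)³⁰ = x²⁴.
Check: (x⁷) · (x²⁴) → (x⁷) · x²⁴ = e, giving e as required.

Answer: x²⁴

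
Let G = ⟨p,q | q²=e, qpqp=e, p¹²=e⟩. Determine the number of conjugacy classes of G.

The conjugacy classes (representative and size) are:
  [e] (size 1), [p¹¹] (size 2), [p²] (size 2), [p⁹] (size 2), [p⁴] (size 2), [p⁵] (size 2), [p⁶] (size 1), [q] (size 6), [pq] (size 6).
Class equation: 1 + 2 + 2 + 2 + 2 + 2 + 1 + 6 + 6 = 24 = |G|. So G has 9 conjugacy classes.

Answer: 9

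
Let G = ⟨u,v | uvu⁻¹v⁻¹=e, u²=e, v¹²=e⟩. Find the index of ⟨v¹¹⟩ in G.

First find ord(v¹¹) by computing successive powers:
  (v¹¹)¹ = v¹¹, (v¹¹)² = v¹⁰, (v¹¹)³ = v⁹, (v¹¹)⁴ = v⁸, (v¹¹)⁵ = v⁷, (v¹¹)⁶ = v⁶, (v¹¹)⁷ = v⁵, (v¹¹)⁸ = v⁴, (v¹¹)⁹ = v³, (v¹¹)¹⁰ = v², (v¹¹)¹¹ = v, (v¹¹)¹² = e.
So |⟨v¹¹⟩| = ord(v¹¹) = 12. With |G| = 24, by Lagrange [G : ⟨v¹¹⟩] = 24/12 = 2.

Answer: 2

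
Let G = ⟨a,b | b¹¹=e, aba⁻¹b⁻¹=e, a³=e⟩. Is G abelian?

Each pair of generators commutes: a·b = ab = b·a. Since the generators pairwise commute, every element of G commutes with every other, so G is abelian.

Answer: Yes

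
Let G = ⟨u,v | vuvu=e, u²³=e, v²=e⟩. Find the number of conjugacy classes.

The conjugacy classes (representative and size) are:
  [e] (size 1), [u] (size 2), [u²¹] (size 2), [u²⁰] (size 2), [u⁴] (size 2), [u¹⁸] (size 2), [u⁶] (size 2), [u¹⁶] (size 2), [u⁸] (size 2), [u⁹] (size 2), [u¹⁰] (size 2), [u¹²] (size 2), [u¹⁸v] (size 23).
Class equation: 1 + 2 + 2 + 2 + 2 + 2 + 2 + 2 + 2 + 2 + 2 + 2 + 23 = 46 = |G|. So G has 13 conjugacy classes.

Answer: 13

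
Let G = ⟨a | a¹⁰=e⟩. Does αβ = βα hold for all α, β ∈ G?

G has a single generator, so G is cyclic and hence abelian.

Answer: Yes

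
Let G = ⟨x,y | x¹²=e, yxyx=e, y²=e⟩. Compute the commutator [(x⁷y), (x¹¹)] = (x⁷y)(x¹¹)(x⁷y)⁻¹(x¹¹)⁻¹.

[(x⁷y), (x¹¹)] = (x⁷y)·(x¹¹)·(x⁷y)⁻¹·(x¹¹)⁻¹.
  (x⁷y) · (x¹¹) = x⁸y
  (x⁸y) · (x⁷y) = x
  x · x = x²

Answer: x²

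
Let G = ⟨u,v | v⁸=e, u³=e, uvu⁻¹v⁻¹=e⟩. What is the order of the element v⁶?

Compute successive powers until reaching e:
  (v⁶)¹ = v⁶, (v⁶)² = v⁴, (v⁶)³ = v², (v⁶)⁴ = e.
The smallest positive k with (v⁶)ᵏ = e is 4.

Answer: 4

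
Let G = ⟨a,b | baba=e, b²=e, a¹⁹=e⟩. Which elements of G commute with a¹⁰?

⟨a¹⁰⟩ ⊆ C_G(a¹⁰) since powers of a¹⁰ commute with a¹⁰; so |C_G(a¹⁰)| ≥ |⟨a¹⁰⟩| = 19.
By orbit–stabilizer, |C_G(a¹⁰)| = |G| / |conj. class of a¹⁰| = 38 / 2 = 19.
The 19 elements commuting with a¹⁰ are {e, a, a², a³, a⁴, a⁵, a⁶, a⁷, a⁸, a⁹, a¹⁰, a¹¹, a¹², a¹³, a¹⁴, a¹⁵, a¹⁶, a¹⁷, a¹⁸}.

Answer: {e, a, a², a³, a⁴, a⁵, a⁶, a⁷, a⁸, a⁹, a¹⁰, a¹¹, a¹², a¹³, a¹⁴, a¹⁵, a¹⁶, a¹⁷, a¹⁸}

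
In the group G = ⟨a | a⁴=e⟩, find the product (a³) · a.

Compute (a³) · a by multiplying left to right and reducing via the relations at each step:
  (a³) · a = e

Answer: e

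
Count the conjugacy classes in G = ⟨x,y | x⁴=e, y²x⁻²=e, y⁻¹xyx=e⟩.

The conjugacy classes (representative and size) are:
  [e] (size 1), [x³] (size 2), [x²] (size 1), [y⁻¹] (size 2), [xy⁻¹] (size 2).
Class equation: 1 + 2 + 1 + 2 + 2 = 8 = |G|. So G has 5 conjugacy classes.

Answer: 5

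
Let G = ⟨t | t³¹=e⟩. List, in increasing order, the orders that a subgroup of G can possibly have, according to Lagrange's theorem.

|G| = 31 = 31. By Lagrange's theorem the order of any subgroup divides 31; the divisors of 31 are 1, 31.

Answer: 1, 31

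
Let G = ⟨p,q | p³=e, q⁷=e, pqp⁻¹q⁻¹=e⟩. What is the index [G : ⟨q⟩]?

First find ord(q) by computing successive powers:
  q¹ = q, q² = q², q³ = q³, q⁴ = q⁴, q⁵ = q⁵, q⁶ = q⁶, q⁷ = e.
So |⟨q⟩| = ord(q) = 7. With |G| = 21, by Lagrange [G : ⟨q⟩] = 21/7 = 3.

Answer: 3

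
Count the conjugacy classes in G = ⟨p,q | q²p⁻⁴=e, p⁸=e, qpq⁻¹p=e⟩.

The conjugacy classes (representative and size) are:
  [e] (size 1), [p⁷] (size 2), [p²] (size 2), [p⁵] (size 2), [p⁴] (size 1), [p²q⁻¹] (size 4), [p³q] (size 4).
Class equation: 1 + 2 + 2 + 2 + 1 + 4 + 4 = 16 = |G|. So G has 7 conjugacy classes.

Answer: 7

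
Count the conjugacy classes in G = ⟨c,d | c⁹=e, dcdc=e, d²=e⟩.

The conjugacy classes (representative and size) are:
  [e] (size 1), [c⁸] (size 2), [c⁷] (size 2), [c⁶] (size 2), [c⁵] (size 2), [c⁴d] (size 9).
Class equation: 1 + 2 + 2 + 2 + 2 + 9 = 18 = |G|. So G has 6 conjugacy classes.

Answer: 6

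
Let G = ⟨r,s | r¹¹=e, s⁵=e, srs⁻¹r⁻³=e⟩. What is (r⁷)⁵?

Compute successive powers of (r⁷), reducing at each step:
  (r⁷)²: (r⁷) · r⁷ = r³
  (r⁷)³: (r³) · r⁷ = r¹⁰
  (r⁷)⁴: (r¹⁰) · r⁷ = r⁶
  (r⁷)⁵: (r⁶) · r⁷ = r²

Answer: r²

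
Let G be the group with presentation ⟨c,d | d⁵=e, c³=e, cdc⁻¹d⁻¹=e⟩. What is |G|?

Enumerate words in the generators, reducing via the relations: the distinct elements are
  {c, d, e, cd, c², d², d³, d⁴, cd², cd³, cd⁴, c²d, c²d², c²d³, c²d⁴}.
No further products give new elements, so |G| = 15.

Answer: 15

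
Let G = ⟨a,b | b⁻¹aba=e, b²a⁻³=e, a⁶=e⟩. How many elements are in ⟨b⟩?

|⟨b⟩| equals the order of b. Compute successive powers until reaching e:
  b¹ = b, b² = a³, b³ = b⁻¹, b⁴ = e.
The smallest positive k with bᵏ = e is 4, so |⟨b⟩| = 4.

Answer: 4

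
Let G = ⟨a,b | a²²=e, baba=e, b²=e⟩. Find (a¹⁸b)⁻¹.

The order of (a¹⁸b) is 2 (smallest k with (a¹⁸b)ᵏ = e), so (a¹⁸b)⁻¹ = (a¹⁸b)¹ = a¹⁸b.
Check: (a¹⁸b) · (a¹⁸b) → (a¹⁸b) · a¹⁸ = b;   b · b = e, giving e as required.

Answer: a¹⁸b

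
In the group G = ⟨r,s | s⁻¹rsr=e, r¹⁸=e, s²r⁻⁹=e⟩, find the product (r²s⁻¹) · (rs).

Compute (r²s⁻¹) · (rs) by multiplying left to right and reducing via the relations at each step:
  (r²s⁻¹) · r = rs⁻¹
  (rs⁻¹) · s = r

Answer: r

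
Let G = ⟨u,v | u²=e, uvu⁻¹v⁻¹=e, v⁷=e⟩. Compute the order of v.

Compute successive powers until reaching e:
  v¹ = v, v² = v², v³ = v³, v⁴ = v⁴, v⁵ = v⁵, v⁶ = v⁶, v⁷ = e.
The smallest positive k with vᵏ = e is 7.

Answer: 7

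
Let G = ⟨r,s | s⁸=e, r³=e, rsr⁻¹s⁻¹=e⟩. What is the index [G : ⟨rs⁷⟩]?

First find ord(rs⁷) by computing successive powers:
  (rs⁷)¹ = rs⁷, (rs⁷)² = r²s⁶, (rs⁷)³ = s⁵, (rs⁷)⁴ = rs⁴, (rs⁷)⁵ = r²s³, (rs⁷)⁶ = s², (rs⁷)⁷ = rs, (rs⁷)⁸ = r², (rs⁷)⁹ = s⁷, (rs⁷)¹⁰ = rs⁶, (rs⁷)¹¹ = r²s⁵, (rs⁷)¹² = s⁴, (rs⁷)¹³ = rs³, (rs⁷)¹⁴ = r²s², (rs⁷)¹⁵ = s, (rs⁷)¹⁶ = r, (rs⁷)¹⁷ = r²s⁷, (rs⁷)¹⁸ = s⁶, (rs⁷)¹⁹ = rs⁵, (rs⁷)²⁰ = r²s⁴, (rs⁷)²¹ = s³, (rs⁷)²² = rs², (rs⁷)²³ = r²s, (rs⁷)²⁴ = e.
So |⟨rs⁷⟩| = ord(rs⁷) = 24. With |G| = 24, by Lagrange [G : ⟨rs⁷⟩] = 24/24 = 1.

Answer: 1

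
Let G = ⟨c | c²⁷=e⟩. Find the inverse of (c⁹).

The order of (c⁹) is 3 (smallest k with (c⁹)ᵏ = e), so (c⁹)⁻¹ = (c⁹)² = c¹⁸.
Check: (c⁹) · (c¹⁸) → (c⁹) · c¹⁸ = e, giving e as required.

Answer: c¹⁸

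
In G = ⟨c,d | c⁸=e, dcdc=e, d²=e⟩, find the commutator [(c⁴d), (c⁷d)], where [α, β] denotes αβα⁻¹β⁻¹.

[(c⁴d), (c⁷d)] = (c⁴d)·(c⁷d)·(c⁴d)⁻¹·(c⁷d)⁻¹.
  (c⁴d) · (c⁷d) = c⁵
  (c⁵) · (c⁴d) = cd
  (cd) · (c⁷d) = c²

Answer: c²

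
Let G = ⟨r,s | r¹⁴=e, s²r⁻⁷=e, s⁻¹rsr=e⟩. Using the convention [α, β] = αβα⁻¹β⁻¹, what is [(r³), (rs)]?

[(r³), (rs)] = (r³)·(rs)·(r³)⁻¹·(rs)⁻¹.
  (r³) · (rs) = r⁴s
  (r⁴s) · (r¹¹) = s⁻¹
  (s⁻¹) · (rs⁻¹) = r⁶

Answer: r⁶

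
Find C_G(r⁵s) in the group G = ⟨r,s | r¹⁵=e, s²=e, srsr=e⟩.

⟨r⁵s⟩ ⊆ C_G(r⁵s) since powers of r⁵s commute with r⁵s; so |C_G(r⁵s)| ≥ |⟨r⁵s⟩| = 2.
By orbit–stabilizer, |C_G(r⁵s)| = |G| / |conj. class of r⁵s| = 30 / 15 = 2.
The 2 elements commuting with r⁵s are {e, r⁵s}.

Answer: {e, r⁵s}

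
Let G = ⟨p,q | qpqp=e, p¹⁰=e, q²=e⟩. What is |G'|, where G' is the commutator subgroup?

G' = [G, G] is generated by all commutators. The generator-pair commutators are: [p, q] = p².
The subgroup they normally generate is {e, p², p⁴, p⁶, p⁸}, of order 5.
Check: |G/G'| = 20/5 = 4 is the order of the abelianisation.

Answer: 5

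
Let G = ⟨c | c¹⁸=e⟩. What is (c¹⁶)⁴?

Compute successive powers of (c¹⁶), reducing at each step:
  (c¹⁶)²: (c¹⁶) · c¹⁶ = c¹⁴
  (c¹⁶)³: (c¹⁴) · c¹⁶ = c¹²
  (c¹⁶)⁴: (c¹²) · c¹⁶ = c¹⁰

Answer: c¹⁰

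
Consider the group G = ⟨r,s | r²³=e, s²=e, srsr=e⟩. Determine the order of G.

Enumerate words in the generators, reducing via the relations: the distinct elements are
  {e, r, s, rs, r², r³, r⁴, r⁵, r⁶, r⁷, r⁸, r⁹, r²s, r²², r²¹, r²⁰, r³s, r¹², r¹³, r¹¹, r¹⁰, r¹⁴, r¹⁵, r¹⁶, r¹⁷, r¹⁸, r¹⁹, r⁴s, r⁵s, r⁶s, r⁷s, r⁸s, r⁹s, r²²s, r²¹s, r²⁰s, r¹²s, r¹³s, r¹¹s, r¹⁰s, r¹⁴s, r¹⁵s, r¹⁶s, r¹⁷s, r¹⁸s, r¹⁹s}.
No further products give new elements, so |G| = 46.

Answer: 46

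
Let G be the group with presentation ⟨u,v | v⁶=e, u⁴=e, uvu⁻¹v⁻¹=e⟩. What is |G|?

Enumerate words in the generators, reducing via the relations: the distinct elements are
  {e, u, v, uv, u², u³, v², v³, v⁴, v⁵, uv², uv³, uv⁴, uv⁵, u²v, u³v, u²v², u²v³, u²v⁴, u²v⁵, u³v², u³v³, u³v⁴, u³v⁵}.
No further products give new elements, so |G| = 24.

Answer: 24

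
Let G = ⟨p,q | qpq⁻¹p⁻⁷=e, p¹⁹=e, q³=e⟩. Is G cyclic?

Every cyclic group is abelian. But p·q = pq while q·p = p⁷q, so p·q ≠ q·p and G is not abelian. Hence G is not cyclic.

Answer: No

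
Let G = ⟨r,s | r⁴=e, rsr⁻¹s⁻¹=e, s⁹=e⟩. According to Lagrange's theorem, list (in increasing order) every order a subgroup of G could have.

|G| = 36 = 2² · 3². By Lagrange's theorem the order of any subgroup divides 36; the divisors of 36 are 1, 2, 3, 4, 6, 9, 12, 18, 36.

Answer: 1, 2, 3, 4, 6, 9, 12, 18, 36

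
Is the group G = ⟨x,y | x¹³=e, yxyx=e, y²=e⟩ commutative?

x·y = xy but y·x = x¹²y, so x·y ≠ y·x and G is not abelian.

Answer: No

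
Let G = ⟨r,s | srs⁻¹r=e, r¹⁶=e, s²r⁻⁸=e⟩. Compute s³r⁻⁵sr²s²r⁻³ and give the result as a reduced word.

Multiply left to right, reducing at each step:
  (s⁻¹) · r⁻⁵ = r⁵s⁻¹
  (r⁵s⁻¹) · s = r⁵
  (r⁵) · r² = r⁷
  (r⁷) · s² = r¹⁵
  (r¹⁵) · r⁻³ = r¹²

Answer: r¹²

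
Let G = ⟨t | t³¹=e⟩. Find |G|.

G is generated by a single element, so G is cyclic. The relator gives t³¹ = e and no smaller power is forced to be e, so the 31 powers {e, t, t², t³, t⁴, t⁵, t⁶, t⁷, t⁸, t⁹, t²², t²³, t²¹, t²⁰, t²⁴, t²⁵, t²⁶, t²⁷, t²⁸, t²⁹, t³⁰, t¹², t¹³, t¹¹, t¹⁰, t¹⁴, t¹⁵, t¹⁶, t¹⁷, t¹⁸, t¹⁹} are distinct. Hence |G| = 31.

Answer: 31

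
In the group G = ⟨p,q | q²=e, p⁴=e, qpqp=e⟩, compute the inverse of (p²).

The order of (p²) is 2 (smallest k with (p²)ᵏ = e), so (p²)⁻¹ = (p²)¹ = p².
Check: (p²) · (p²) → (p²) · p² = e, giving e as required.

Answer: p²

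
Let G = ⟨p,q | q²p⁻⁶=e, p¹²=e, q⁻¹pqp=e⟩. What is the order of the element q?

Compute successive powers until reaching e:
  q¹ = q, q² = p⁶, q³ = q⁻¹, q⁴ = e.
The smallest positive k with qᵏ = e is 4.

Answer: 4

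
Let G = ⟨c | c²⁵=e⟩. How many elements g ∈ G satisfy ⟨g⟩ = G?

G is cyclic of order 25. An element generates G iff its order is 25, and a cyclic group of order 25 has exactly φ(25) = 20 such elements.

Answer: 20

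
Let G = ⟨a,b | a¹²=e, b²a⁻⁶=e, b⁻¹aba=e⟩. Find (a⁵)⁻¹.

The order of (a⁵) is 12 (smallest k with (a⁵)ᵏ = e), so (a⁵)⁻¹ = (a⁵)¹¹ = a⁷.
Check: (a⁵) · (a⁷) → (a⁵) · a⁷ = e, giving e as required.

Answer: a⁷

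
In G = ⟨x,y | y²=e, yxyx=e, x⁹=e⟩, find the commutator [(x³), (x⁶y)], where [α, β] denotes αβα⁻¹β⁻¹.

[(x³), (x⁶y)] = (x³)·(x⁶y)·(x³)⁻¹·(x⁶y)⁻¹.
  (x³) · (x⁶y) = y
  y · (x⁶) = x³y
  (x³y) · (x⁶y) = x⁶

Answer: x⁶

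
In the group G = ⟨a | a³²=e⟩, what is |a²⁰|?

Compute successive powers until reaching e:
  (a²⁰)¹ = a²⁰, (a²⁰)² = a⁸, (a²⁰)³ = a²⁸, (a²⁰)⁴ = a¹⁶, (a²⁰)⁵ = a⁴, (a²⁰)⁶ = a²⁴, (a²⁰)⁷ = a¹², (a²⁰)⁸ = e.
The smallest positive k with (a²⁰)ᵏ = e is 8.

Answer: 8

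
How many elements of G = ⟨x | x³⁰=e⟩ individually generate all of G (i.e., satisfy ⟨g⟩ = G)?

G is cyclic of order 30. An element generates G iff its order is 30, and a cyclic group of order 30 has exactly φ(30) = 8 such elements.

Answer: 8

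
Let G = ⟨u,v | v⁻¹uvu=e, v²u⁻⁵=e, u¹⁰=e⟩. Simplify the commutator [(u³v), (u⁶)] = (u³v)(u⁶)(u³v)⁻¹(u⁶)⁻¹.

[(u³v), (u⁶)] = (u³v)·(u⁶)·(u³v)⁻¹·(u⁶)⁻¹.
  (u³v) · (u⁶) = u²v⁻¹
  (u²v⁻¹) · (u³v⁻¹) = u⁴
  (u⁴) · (u⁴) = u⁸

Answer: u⁸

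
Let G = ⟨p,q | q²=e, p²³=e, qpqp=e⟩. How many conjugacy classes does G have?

The conjugacy classes (representative and size) are:
  [e] (size 1), [p] (size 2), [p²¹] (size 2), [p²⁰] (size 2), [p⁴] (size 2), [p¹⁸] (size 2), [p⁶] (size 2), [p¹⁶] (size 2), [p⁸] (size 2), [p⁹] (size 2), [p¹⁰] (size 2), [p¹²] (size 2), [p¹⁸q] (size 23).
Class equation: 1 + 2 + 2 + 2 + 2 + 2 + 2 + 2 + 2 + 2 + 2 + 2 + 23 = 46 = |G|. So G has 13 conjugacy classes.

Answer: 13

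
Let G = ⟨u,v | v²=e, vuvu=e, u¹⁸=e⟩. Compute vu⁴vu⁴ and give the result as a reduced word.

Multiply left to right, reducing at each step:
  v · u⁴ = u¹⁴v
  (u¹⁴v) · v = u¹⁴
  (u¹⁴) · u⁴ = e

Answer: e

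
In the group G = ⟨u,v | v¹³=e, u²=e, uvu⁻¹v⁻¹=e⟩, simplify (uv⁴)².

Compute successive powers of (uv⁴), reducing at each step:
  (uv⁴)²: (uv⁴) · u = v⁴;   (v⁴) · v⁴ = v⁸

Answer: v⁸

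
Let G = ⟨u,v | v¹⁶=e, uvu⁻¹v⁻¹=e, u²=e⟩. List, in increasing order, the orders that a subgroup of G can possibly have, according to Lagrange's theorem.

|G| = 32 = 2⁵. By Lagrange's theorem the order of any subgroup divides 32; the divisors of 32 are 1, 2, 4, 8, 16, 32.

Answer: 1, 2, 4, 8, 16, 32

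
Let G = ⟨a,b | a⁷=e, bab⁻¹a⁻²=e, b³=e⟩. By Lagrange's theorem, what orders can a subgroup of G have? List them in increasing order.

|G| = 21 = 3 · 7. By Lagrange's theorem the order of any subgroup divides 21; the divisors of 21 are 1, 3, 7, 21.

Answer: 1, 3, 7, 21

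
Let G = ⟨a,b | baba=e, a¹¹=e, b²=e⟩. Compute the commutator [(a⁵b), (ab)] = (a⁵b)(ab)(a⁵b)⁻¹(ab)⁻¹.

[(a⁵b), (ab)] = (a⁵b)·(ab)·(a⁵b)⁻¹·(ab)⁻¹.
  (a⁵b) · (ab) = a⁴
  (a⁴) · (a⁵b) = a⁹b
  (a⁹b) · (ab) = a⁸

Answer: a⁸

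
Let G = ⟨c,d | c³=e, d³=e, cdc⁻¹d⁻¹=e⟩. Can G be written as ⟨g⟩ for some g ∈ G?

|G| = 9, but the maximum element order in G is 3 < 9. No single element generates all of G, so G is not cyclic.

Answer: No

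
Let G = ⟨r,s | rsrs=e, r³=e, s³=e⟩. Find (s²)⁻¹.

The order of (s²) is 3 (smallest k with (s²)ᵏ = e), so (s²)⁻¹ = (s²)² = s.
Check: (s²) · s → (s²) · s = e, giving e as required.

Answer: s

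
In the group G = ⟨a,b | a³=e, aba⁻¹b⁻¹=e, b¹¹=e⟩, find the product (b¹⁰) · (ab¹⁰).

Compute (b¹⁰) · (ab¹⁰) by multiplying left to right and reducing via the relations at each step:
  (b¹⁰) · a = ab¹⁰
  (ab¹⁰) · b¹⁰ = ab⁹

Answer: ab⁹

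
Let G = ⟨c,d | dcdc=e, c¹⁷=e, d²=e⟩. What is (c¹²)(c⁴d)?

Compute (c¹²) · (c⁴d) by multiplying left to right and reducing via the relations at each step:
  (c¹²) · c⁴ = c¹⁶
  (c¹⁶) · d = c¹⁶d

Answer: c¹⁶d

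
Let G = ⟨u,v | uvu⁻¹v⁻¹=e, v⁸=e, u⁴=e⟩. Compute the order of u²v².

Compute successive powers until reaching e:
  (u²v²)¹ = u²v², (u²v²)² = v⁴, (u²v²)³ = u²v⁶, (u²v²)⁴ = e.
The smallest positive k with (u²v²)ᵏ = e is 4.

Answer: 4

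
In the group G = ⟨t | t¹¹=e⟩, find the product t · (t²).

Compute t · (t²) by multiplying left to right and reducing via the relations at each step:
  t · t² = t³

Answer: t³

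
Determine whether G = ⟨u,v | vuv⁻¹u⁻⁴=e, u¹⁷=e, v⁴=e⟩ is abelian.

u·v = uv but v·u = u⁴v, so u·v ≠ v·u and G is not abelian.

Answer: No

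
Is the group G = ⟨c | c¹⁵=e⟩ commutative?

G has a single generator, so G is cyclic and hence abelian.

Answer: Yes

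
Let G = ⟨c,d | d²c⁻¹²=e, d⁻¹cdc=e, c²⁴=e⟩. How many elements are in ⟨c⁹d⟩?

|⟨c⁹d⟩| equals the order of c⁹d. Compute successive powers until reaching e:
  (c⁹d)¹ = c⁹d, (c⁹d)² = c¹², (c⁹d)³ = c⁹d⁻¹, (c⁹d)⁴ = e.
The smallest positive k with (c⁹d)ᵏ = e is 4, so |⟨c⁹d⟩| = 4.

Answer: 4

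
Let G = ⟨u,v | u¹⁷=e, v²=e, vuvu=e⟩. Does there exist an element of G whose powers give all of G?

Every cyclic group is abelian. But u·v = uv while v·u = u¹⁶v, so u·v ≠ v·u and G is not abelian. Hence G is not cyclic.

Answer: No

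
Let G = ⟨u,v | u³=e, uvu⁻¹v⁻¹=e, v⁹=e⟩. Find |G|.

Enumerate words in the generators, reducing via the relations: the distinct elements are
  {e, u, v, uv, u², v², v³, v⁴, v⁵, v⁶, v⁷, v⁸, uv², uv³, uv⁴, uv⁵, uv⁶, uv⁷, uv⁸, u²v, u²v², u²v³, u²v⁴, u²v⁵, u²v⁶, u²v⁷, u²v⁸}.
No further products give new elements, so |G| = 27.

Answer: 27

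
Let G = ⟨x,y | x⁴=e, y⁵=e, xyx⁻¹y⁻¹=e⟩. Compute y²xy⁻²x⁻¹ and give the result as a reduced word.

Multiply left to right, reducing at each step:
  (y²) · x = xy²
  (xy²) · y⁻² = x
  x · x⁻¹ = e

Answer: e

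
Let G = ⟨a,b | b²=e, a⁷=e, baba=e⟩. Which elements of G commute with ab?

⟨ab⟩ ⊆ C_G(ab) since powers of ab commute with ab; so |C_G(ab)| ≥ |⟨ab⟩| = 2.
By orbit–stabilizer, |C_G(ab)| = |G| / |conj. class of ab| = 14 / 7 = 2.
The 2 elements commuting with ab are {e, ab}.

Answer: {e, ab}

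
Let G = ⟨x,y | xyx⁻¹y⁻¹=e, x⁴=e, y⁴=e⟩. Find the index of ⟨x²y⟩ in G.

First find ord(x²y) by computing successive powers:
  (x²y)¹ = x²y, (x²y)² = y², (x²y)³ = x²y³, (x²y)⁴ = e.
So |⟨x²y⟩| = ord(x²y) = 4. With |G| = 16, by Lagrange [G : ⟨x²y⟩] = 16/4 = 4.

Answer: 4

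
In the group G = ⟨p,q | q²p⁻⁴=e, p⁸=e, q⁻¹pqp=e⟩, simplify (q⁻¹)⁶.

Compute successive powers of (q⁻¹), reducing at each step:
  (q⁻¹)²: (q⁻¹) · q⁻¹ = p⁴
  (q⁻¹)³: (p⁴) · q⁻¹ = q
  (q⁻¹)⁴: q · q⁻¹ = e
  (q⁻¹)⁵: e · q⁻¹ = q⁻¹
  (q⁻¹)⁶: (q⁻¹) · q⁻¹ = p⁴

Answer: p⁴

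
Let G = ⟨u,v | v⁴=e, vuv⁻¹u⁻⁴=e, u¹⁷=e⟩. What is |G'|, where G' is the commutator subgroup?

G' = [G, G] is generated by all commutators. The generator-pair commutators are: [u, v] = u¹⁴.
The subgroup they normally generate is {e, u, u², u³, u⁴, u⁵, u⁶, u⁷, u⁸, u⁹, u¹⁰, u¹¹, u¹², u¹³, u¹⁴, u¹⁵, u¹⁶}, of order 17.
Check: |G/G'| = 68/17 = 4 is the order of the abelianisation.

Answer: 17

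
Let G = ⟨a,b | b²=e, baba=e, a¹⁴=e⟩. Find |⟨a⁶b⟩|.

|⟨a⁶b⟩| equals the order of a⁶b. Compute successive powers until reaching e:
  (a⁶b)¹ = a⁶b, (a⁶b)² = e.
The smallest positive k with (a⁶b)ᵏ = e is 2, so |⟨a⁶b⟩| = 2.

Answer: 2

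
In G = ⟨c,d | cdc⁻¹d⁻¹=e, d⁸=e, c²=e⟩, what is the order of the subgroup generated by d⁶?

|⟨d⁶⟩| equals the order of d⁶. Compute successive powers until reaching e:
  (d⁶)¹ = d⁶, (d⁶)² = d⁴, (d⁶)³ = d², (d⁶)⁴ = e.
The smallest positive k with (d⁶)ᵏ = e is 4, so |⟨d⁶⟩| = 4.

Answer: 4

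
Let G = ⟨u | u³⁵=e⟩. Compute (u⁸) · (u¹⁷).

Compute (u⁸) · (u¹⁷) by multiplying left to right and reducing via the relations at each step:
  (u⁸) · u¹⁷ = u²⁵

Answer: u²⁵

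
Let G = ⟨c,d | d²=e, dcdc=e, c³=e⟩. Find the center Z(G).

An element z ∈ Z(G) iff z commutes with every generator.
For example e is central: e·c = c = c·e; e·d = d = d·e.
Whereas c ∉ Z(G) since c·d = cd ≠ c²d = d·c.
Checking each of the 6 elements this way gives Z(G) = {e}, of order 1.

Answer: {e}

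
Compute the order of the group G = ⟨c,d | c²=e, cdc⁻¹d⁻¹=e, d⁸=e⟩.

Enumerate words in the generators, reducing via the relations: the distinct elements are
  {c, d, e, cd, d², d³, d⁴, d⁵, d⁶, d⁷, cd², cd³, cd⁴, cd⁵, cd⁶, cd⁷}.
No further products give new elements, so |G| = 16.

Answer: 16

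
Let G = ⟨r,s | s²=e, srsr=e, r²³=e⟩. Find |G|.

Enumerate words in the generators, reducing via the relations: the distinct elements are
  {e, r, s, rs, r², r³, r⁴, r⁵, r⁶, r⁷, r⁸, r⁹, r²s, r²², r²¹, r²⁰, r³s, r¹², r¹³, r¹¹, r¹⁰, r¹⁴, r¹⁵, r¹⁶, r¹⁷, r¹⁸, r¹⁹, r⁴s, r⁵s, r⁶s, r⁷s, r⁸s, r⁹s, r²²s, r²¹s, r²⁰s, r¹²s, r¹³s, r¹¹s, r¹⁰s, r¹⁴s, r¹⁵s, r¹⁶s, r¹⁷s, r¹⁸s, r¹⁹s}.
No further products give new elements, so |G| = 46.

Answer: 46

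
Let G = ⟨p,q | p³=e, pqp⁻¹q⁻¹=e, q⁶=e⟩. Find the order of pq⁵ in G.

Compute successive powers until reaching e:
  (pq⁵)¹ = pq⁵, (pq⁵)² = p²q⁴, (pq⁵)³ = q³, (pq⁵)⁴ = pq², (pq⁵)⁵ = p²q, (pq⁵)⁶ = e.
The smallest positive k with (pq⁵)ᵏ = e is 6.

Answer: 6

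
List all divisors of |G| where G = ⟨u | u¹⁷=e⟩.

|G| = 17 = 17. By Lagrange's theorem the order of any subgroup divides 17; the divisors of 17 are 1, 17.

Answer: 1, 17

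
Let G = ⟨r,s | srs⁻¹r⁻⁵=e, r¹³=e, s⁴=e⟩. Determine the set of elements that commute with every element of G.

An element z ∈ Z(G) iff z commutes with every generator.
For example e is central: e·r = r = r·e; e·s = s = s·e.
Whereas r ∉ Z(G) since r·s = rs ≠ r⁵s = s·r.
Checking each of the 52 elements this way gives Z(G) = {e}, of order 1.

Answer: {e}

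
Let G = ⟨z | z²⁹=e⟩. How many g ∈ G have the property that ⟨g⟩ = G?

G is cyclic of order 29. An element generates G iff its order is 29, and a cyclic group of order 29 has exactly φ(29) = 28 such elements.

Answer: 28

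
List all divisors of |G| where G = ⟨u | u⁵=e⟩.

|G| = 5 = 5. By Lagrange's theorem the order of any subgroup divides 5; the divisors of 5 are 1, 5.

Answer: 1, 5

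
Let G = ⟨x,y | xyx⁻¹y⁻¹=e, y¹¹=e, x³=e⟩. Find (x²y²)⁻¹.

The order of (x²y²) is 33 (smallest k with (x²y²)ᵏ = e), so (x²y²)⁻¹ = (x²y²)³² = xy⁹.
Check: (x²y²) · (xy⁹) → (x²y²) · x = y²;   (y²) · y⁹ = e, giving e as required.

Answer: xy⁹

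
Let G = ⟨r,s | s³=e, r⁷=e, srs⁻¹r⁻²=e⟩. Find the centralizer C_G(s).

⟨s⟩ ⊆ C_G(s) since powers of s commute with s; so |C_G(s)| ≥ |⟨s⟩| = 3.
By orbit–stabilizer, |C_G(s)| = |G| / |conj. class of s| = 21 / 7 = 3.
The 3 elements commuting with s are {e, s, s²}.

Answer: {e, s, s²}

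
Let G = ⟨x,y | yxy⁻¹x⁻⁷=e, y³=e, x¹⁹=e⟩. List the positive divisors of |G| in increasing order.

|G| = 57 = 3 · 19. By Lagrange's theorem the order of any subgroup divides 57; the divisors of 57 are 1, 3, 19, 57.

Answer: 1, 3, 19, 57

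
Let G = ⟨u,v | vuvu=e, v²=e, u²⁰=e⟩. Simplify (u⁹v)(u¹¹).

Compute (u⁹v) · (u¹¹) by multiplying left to right and reducing via the relations at each step:
  (u⁹v) · u¹¹ = u¹⁸v

Answer: u¹⁸v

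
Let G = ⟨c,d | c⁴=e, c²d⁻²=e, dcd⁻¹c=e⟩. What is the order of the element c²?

Compute successive powers until reaching e:
  (c²)¹ = c², (c²)² = e.
The smallest positive k with (c²)ᵏ = e is 2.

Answer: 2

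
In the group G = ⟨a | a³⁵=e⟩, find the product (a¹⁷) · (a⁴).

Compute (a¹⁷) · (a⁴) by multiplying left to right and reducing via the relations at each step:
  (a¹⁷) · a⁴ = a²¹

Answer: a²¹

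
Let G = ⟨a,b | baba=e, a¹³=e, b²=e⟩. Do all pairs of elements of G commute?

a·b = ab but b·a = a¹²b, so a·b ≠ b·a and G is not abelian.

Answer: No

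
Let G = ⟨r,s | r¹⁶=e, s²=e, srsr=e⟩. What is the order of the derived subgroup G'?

G' = [G, G] is generated by all commutators. The generator-pair commutators are: [r, s] = r².
The subgroup they normally generate is {e, r², r⁴, r⁶, r⁸, r¹⁰, r¹², r¹⁴}, of order 8.
Check: |G/G'| = 32/8 = 4 is the order of the abelianisation.

Answer: 8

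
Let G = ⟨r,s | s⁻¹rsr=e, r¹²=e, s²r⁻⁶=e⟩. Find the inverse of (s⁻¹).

The order of (s⁻¹) is 4 (smallest k with (s⁻¹)ᵏ = e), so (s⁻¹)⁻¹ = (s⁻¹)³ = s.
Check: (s⁻¹) · s → (s⁻¹) · s = e, giving e as required.

Answer: s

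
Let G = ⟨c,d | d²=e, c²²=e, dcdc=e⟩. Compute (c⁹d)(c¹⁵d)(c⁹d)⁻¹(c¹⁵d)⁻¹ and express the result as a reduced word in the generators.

[(c⁹d), (c¹⁵d)] = (c⁹d)·(c¹⁵d)·(c⁹d)⁻¹·(c¹⁵d)⁻¹.
  (c⁹d) · (c¹⁵d) = c¹⁶
  (c¹⁶) · (c⁹d) = c³d
  (c³d) · (c¹⁵d) = c¹⁰

Answer: c¹⁰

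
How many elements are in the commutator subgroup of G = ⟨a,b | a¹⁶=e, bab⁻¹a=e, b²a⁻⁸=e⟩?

G' = [G, G] is generated by all commutators. The generator-pair commutators are: [a, b] = a².
The subgroup they normally generate is {e, a², a⁴, a⁶, a⁸, a¹⁰, a¹², a¹⁴}, of order 8.
Check: |G/G'| = 32/8 = 4 is the order of the abelianisation.

Answer: 8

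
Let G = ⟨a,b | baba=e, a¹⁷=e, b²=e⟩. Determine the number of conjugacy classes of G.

The conjugacy classes (representative and size) are:
  [e] (size 1), [a¹⁶] (size 2), [a²] (size 2), [a³] (size 2), [a¹³] (size 2), [a¹²] (size 2), [a⁶] (size 2), [a¹⁰] (size 2), [a⁹] (size 2), [a⁷b] (size 17).
Class equation: 1 + 2 + 2 + 2 + 2 + 2 + 2 + 2 + 2 + 17 = 34 = |G|. So G has 10 conjugacy classes.

Answer: 10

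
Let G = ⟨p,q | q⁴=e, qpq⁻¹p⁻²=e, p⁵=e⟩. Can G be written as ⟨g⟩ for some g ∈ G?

Every cyclic group is abelian. But p·q = pq while q·p = p²q, so p·q ≠ q·p and G is not abelian. Hence G is not cyclic.

Answer: No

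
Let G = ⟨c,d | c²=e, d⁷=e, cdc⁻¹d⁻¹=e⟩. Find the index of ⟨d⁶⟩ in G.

First find ord(d⁶) by computing successive powers:
  (d⁶)¹ = d⁶, (d⁶)² = d⁵, (d⁶)³ = d⁴, (d⁶)⁴ = d³, (d⁶)⁵ = d², (d⁶)⁶ = d, (d⁶)⁷ = e.
So |⟨d⁶⟩| = ord(d⁶) = 7. With |G| = 14, by Lagrange [G : ⟨d⁶⟩] = 14/7 = 2.

Answer: 2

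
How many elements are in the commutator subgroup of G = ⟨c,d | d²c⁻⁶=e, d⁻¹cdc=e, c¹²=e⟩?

G' = [G, G] is generated by all commutators. The generator-pair commutators are: [c, d] = c².
The subgroup they normally generate is {e, c², c⁴, c⁶, c⁸, c¹⁰}, of order 6.
Check: |G/G'| = 24/6 = 4 is the order of the abelianisation.

Answer: 6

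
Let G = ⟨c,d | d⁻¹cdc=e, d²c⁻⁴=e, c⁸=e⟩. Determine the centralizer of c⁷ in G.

⟨c⁷⟩ ⊆ C_G(c⁷) since powers of c⁷ commute with c⁷; so |C_G(c⁷)| ≥ |⟨c⁷⟩| = 8.
By orbit–stabilizer, |C_G(c⁷)| = |G| / |conj. class of c⁷| = 16 / 2 = 8.
The 8 elements commuting with c⁷ are {e, c, c², c³, c⁴, c⁵, c⁶, c⁷}.

Answer: {e, c, c², c³, c⁴, c⁵, c⁶, c⁷}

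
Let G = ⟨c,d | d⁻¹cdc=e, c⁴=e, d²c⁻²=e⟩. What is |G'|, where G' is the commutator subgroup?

G' = [G, G] is generated by all commutators. The generator-pair commutators are: [c, d] = c².
The subgroup they normally generate is {e, c²}, of order 2.
Check: |G/G'| = 8/2 = 4 is the order of the abelianisation.

Answer: 2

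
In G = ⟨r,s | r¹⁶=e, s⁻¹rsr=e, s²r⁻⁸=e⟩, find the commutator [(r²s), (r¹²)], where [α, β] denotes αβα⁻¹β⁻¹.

[(r²s), (r¹²)] = (r²s)·(r¹²)·(r²s)⁻¹·(r¹²)⁻¹.
  (r²s) · (r¹²) = r⁶s
  (r⁶s) · (r²s⁻¹) = r⁴
  (r⁴) · (r⁴) = r⁸

Answer: r⁸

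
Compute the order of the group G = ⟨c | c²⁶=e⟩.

G is generated by a single element, so G is cyclic. The relator gives c²⁶ = e and no smaller power is forced to be e, so the 26 powers {c, e, c², c³, c⁴, c⁵, c⁶, c⁷, c⁸, c⁹, c²², c²³, c²¹, c²⁰, c²⁴, c²⁵, c¹², c¹³, c¹¹, c¹⁰, c¹⁴, c¹⁵, c¹⁶, c¹⁷, c¹⁸, c¹⁹} are distinct. Hence |G| = 26.

Answer: 26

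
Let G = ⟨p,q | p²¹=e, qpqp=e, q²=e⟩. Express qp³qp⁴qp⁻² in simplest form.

Multiply left to right, reducing at each step:
  q · p³ = p¹⁸q
  (p¹⁸q) · q = p¹⁸
  (p¹⁸) · p⁴ = p
  p · q = pq
  (pq) · p⁻² = p³q

Answer: p³q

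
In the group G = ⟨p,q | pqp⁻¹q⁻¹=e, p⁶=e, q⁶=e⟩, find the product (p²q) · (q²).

Compute (p²q) · (q²) by multiplying left to right and reducing via the relations at each step:
  (p²q) · q² = p²q³

Answer: p²q³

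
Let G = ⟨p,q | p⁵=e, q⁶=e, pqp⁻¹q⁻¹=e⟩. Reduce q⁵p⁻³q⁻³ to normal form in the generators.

Multiply left to right, reducing at each step:
  (q⁵) · p⁻³ = p²q⁵
  (p²q⁵) · q⁻³ = p²q²

Answer: p²q²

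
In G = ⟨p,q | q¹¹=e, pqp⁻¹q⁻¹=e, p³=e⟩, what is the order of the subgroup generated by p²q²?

|⟨p²q²⟩| equals the order of p²q². Compute successive powers until reaching e:
  (p²q²)¹ = p²q², (p²q²)² = pq⁴, (p²q²)³ = q⁶, (p²q²)⁴ = p²q⁸, (p²q²)⁵ = pq¹⁰, (p²q²)⁶ = q, (p²q²)⁷ = p²q³, (p²q²)⁸ = pq⁵, (p²q²)⁹ = q⁷, (p²q²)¹⁰ = p²q⁹, (p²q²)¹¹ = p, (p²q²)¹² = q², (p²q²)¹³ = p²q⁴, (p²q²)¹⁴ = pq⁶, (p²q²)¹⁵ = q⁸, (p²q²)¹⁶ = p²q¹⁰, (p²q²)¹⁷ = pq, (p²q²)¹⁸ = q³, (p²q²)¹⁹ = p²q⁵, (p²q²)²⁰ = pq⁷, (p²q²)²¹ = q⁹, (p²q²)²² = p², (p²q²)²³ = pq², (p²q²)²⁴ = q⁴, (p²q²)²⁵ = p²q⁶, (p²q²)²⁶ = pq⁸, (p²q²)²⁷ = q¹⁰, (p²q²)²⁸ = p²q, (p²q²)²⁹ = pq³, (p²q²)³⁰ = q⁵, (p²q²)³¹ = p²q⁷, (p²q²)³² = pq⁹, (p²q²)³³ = e.
The smallest positive k with (p²q²)ᵏ = e is 33, so |⟨p²q²⟩| = 33.

Answer: 33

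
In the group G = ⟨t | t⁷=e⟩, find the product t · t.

Compute t · t by multiplying left to right and reducing via the relations at each step:
  t · t = t²

Answer: t²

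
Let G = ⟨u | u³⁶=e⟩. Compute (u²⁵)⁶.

Compute successive powers of (u²⁵), reducing at each step:
  (u²⁵)²: (u²⁵) · u²⁵ = u¹⁴
  (u²⁵)³: (u¹⁴) · u²⁵ = u³
  (u²⁵)⁴: (u³) · u²⁵ = u²⁸
  (u²⁵)⁵: (u²⁸) · u²⁵ = u¹⁷
  (u²⁵)⁶: (u¹⁷) · u²⁵ = u⁶

Answer: u⁶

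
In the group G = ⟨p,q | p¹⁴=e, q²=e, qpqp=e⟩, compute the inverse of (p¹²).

The order of (p¹²) is 7 (smallest k with (p¹²)ᵏ = e), so (p¹²)⁻¹ = (p¹²)⁶ = p².
Check: (p¹²) · (p²) → (p¹²) · p² = e, giving e as required.

Answer: p²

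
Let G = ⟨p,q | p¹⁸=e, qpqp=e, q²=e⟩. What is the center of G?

An element z ∈ Z(G) iff z commutes with every generator.
For example p⁹ is central: (p⁹)·p = p¹⁰ = p·(p⁹); (p⁹)·q = p⁹q = q·(p⁹).
Whereas p ∉ Z(G) since p·q = pq ≠ p¹⁷q = q·p.
Checking each of the 36 elements this way gives Z(G) = {e, p⁹}, of order 2.

Answer: {e, p⁹}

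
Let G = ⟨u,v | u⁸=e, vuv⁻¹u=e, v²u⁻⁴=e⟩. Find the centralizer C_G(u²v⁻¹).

⟨u²v⁻¹⟩ ⊆ C_G(u²v⁻¹) since powers of u²v⁻¹ commute with u²v⁻¹; so |C_G(u²v⁻¹)| ≥ |⟨u²v⁻¹⟩| = 4.
By orbit–stabilizer, |C_G(u²v⁻¹)| = |G| / |conj. class of u²v⁻¹| = 16 / 4 = 4.
The 4 elements commuting with u²v⁻¹ are {e, u⁴, u²v, u²v⁻¹}.

Answer: {e, u⁴, u²v, u²v⁻¹}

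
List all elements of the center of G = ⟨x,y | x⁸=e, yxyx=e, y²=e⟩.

An element z ∈ Z(G) iff z commutes with every generator.
For example x⁴ is central: (x⁴)·x = x⁵ = x·(x⁴); (x⁴)·y = x⁴y = y·(x⁴).
Whereas x ∉ Z(G) since x·y = xy ≠ x⁷y = y·x.
Checking each of the 16 elements this way gives Z(G) = {e, x⁴}, of order 2.

Answer: {e, x⁴}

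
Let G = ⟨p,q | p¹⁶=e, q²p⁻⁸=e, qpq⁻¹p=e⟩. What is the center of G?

An element z ∈ Z(G) iff z commutes with every generator.
For example p⁸ is central: (p⁸)·p = p⁹ = p·(p⁸); (p⁸)·q = q⁻¹ = q·(p⁸).
Whereas p ∉ Z(G) since p·q = pq ≠ p⁷q⁻¹ = q·p.
Checking each of the 32 elements this way gives Z(G) = {e, p⁸}, of order 2.

Answer: {e, p⁸}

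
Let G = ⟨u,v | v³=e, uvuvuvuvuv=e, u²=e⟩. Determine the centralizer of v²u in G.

⟨v²u⟩ ⊆ C_G(v²u) since powers of v²u commute with v²u; so |C_G(v²u)| ≥ |⟨v²u⟩| = 5.
By orbit–stabilizer, |C_G(v²u)| = |G| / |conj. class of v²u| = 60 / 12 = 5.
The 5 elements commuting with v²u are {e, uv, uvuv, v²uv²u, v²u}.

Answer: {e, uv, uvuv, v²uv²u, v²u}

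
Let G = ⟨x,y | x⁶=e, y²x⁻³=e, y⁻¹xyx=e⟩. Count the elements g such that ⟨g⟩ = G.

⟨g⟩ = G would require ord(g) = |G| = 12, but the maximum element order in G is 6 < 12. So G is not cyclic and no single element generates it: the count is 0.

Answer: 0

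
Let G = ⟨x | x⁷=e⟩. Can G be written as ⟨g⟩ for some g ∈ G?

|G| = 7. The element x has order 7 (its powers give 7 distinct elements), so ⟨x⟩ = G and G is cyclic.

Answer: Yes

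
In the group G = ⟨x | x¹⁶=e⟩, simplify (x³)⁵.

Compute successive powers of (x³), reducing at each step:
  (x³)²: (x³) · x³ = x⁶
  (x³)³: (x⁶) · x³ = x⁹
  (x³)⁴: (x⁹) · x³ = x¹²
  (x³)⁵: (x¹²) · x³ = x¹⁵

Answer: x¹⁵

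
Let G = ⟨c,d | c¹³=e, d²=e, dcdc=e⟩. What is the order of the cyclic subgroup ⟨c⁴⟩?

|⟨c⁴⟩| equals the order of c⁴. Compute successive powers until reaching e:
  (c⁴)¹ = c⁴, (c⁴)² = c⁸, (c⁴)³ = c¹², (c⁴)⁴ = c³, (c⁴)⁵ = c⁷, (c⁴)⁶ = c¹¹, (c⁴)⁷ = c², (c⁴)⁸ = c⁶, (c⁴)⁹ = c¹⁰, (c⁴)¹⁰ = c, (c⁴)¹¹ = c⁵, (c⁴)¹² = c⁹, (c⁴)¹³ = e.
The smallest positive k with (c⁴)ᵏ = e is 13, so |⟨c⁴⟩| = 13.

Answer: 13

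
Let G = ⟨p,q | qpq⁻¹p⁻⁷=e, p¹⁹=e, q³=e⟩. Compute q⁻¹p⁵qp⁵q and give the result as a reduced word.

Multiply left to right, reducing at each step:
  (q²) · p⁵ = p¹⁷q²
  (p¹⁷q²) · q = p¹⁷
  (p¹⁷) · p⁵ = p³
  (p³) · q = p³q

Answer: p³q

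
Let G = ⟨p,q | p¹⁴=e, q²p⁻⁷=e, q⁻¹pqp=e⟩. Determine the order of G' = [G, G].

G' = [G, G] is generated by all commutators. The generator-pair commutators are: [p, q] = p².
The subgroup they normally generate is {e, p², p⁴, p⁶, p⁸, p¹⁰, p¹²}, of order 7.
Check: |G/G'| = 28/7 = 4 is the order of the abelianisation.

Answer: 7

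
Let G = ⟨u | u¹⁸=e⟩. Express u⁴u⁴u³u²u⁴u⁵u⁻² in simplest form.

Multiply left to right, reducing at each step:
  (u⁴) · u⁴ = u⁸
  (u⁸) · u³ = u¹¹
  (u¹¹) · u² = u¹³
  (u¹³) · u⁴ = u¹⁷
  (u¹⁷) · u⁵ = u⁴
  (u⁴) · u⁻² = u²

Answer: u²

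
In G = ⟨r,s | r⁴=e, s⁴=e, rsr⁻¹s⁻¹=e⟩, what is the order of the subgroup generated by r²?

|⟨r²⟩| equals the order of r². Compute successive powers until reaching e:
  (r²)¹ = r², (r²)² = e.
The smallest positive k with (r²)ᵏ = e is 2, so |⟨r²⟩| = 2.

Answer: 2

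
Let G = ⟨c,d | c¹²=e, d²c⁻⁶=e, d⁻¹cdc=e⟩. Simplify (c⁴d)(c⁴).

Compute (c⁴d) · (c⁴) by multiplying left to right and reducing via the relations at each step:
  (c⁴d) · c⁴ = d

Answer: d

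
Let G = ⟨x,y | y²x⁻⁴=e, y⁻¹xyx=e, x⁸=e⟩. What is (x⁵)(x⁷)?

Compute (x⁵) · (x⁷) by multiplying left to right and reducing via the relations at each step:
  (x⁵) · x⁷ = x⁴

Answer: x⁴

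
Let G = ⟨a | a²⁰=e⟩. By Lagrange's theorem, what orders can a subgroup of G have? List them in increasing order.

|G| = 20 = 2² · 5. By Lagrange's theorem the order of any subgroup divides 20; the divisors of 20 are 1, 2, 4, 5, 10, 20.

Answer: 1, 2, 4, 5, 10, 20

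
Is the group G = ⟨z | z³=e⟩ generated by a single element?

|G| = 3. The element z has order 3 (its powers give 3 distinct elements), so ⟨z⟩ = G and G is cyclic.

Answer: Yes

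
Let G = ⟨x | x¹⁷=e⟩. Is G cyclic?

|G| = 17. The element x has order 17 (its powers give 17 distinct elements), so ⟨x⟩ = G and G is cyclic.

Answer: Yes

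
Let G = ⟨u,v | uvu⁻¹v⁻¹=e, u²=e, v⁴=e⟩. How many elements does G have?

Enumerate words in the generators, reducing via the relations: the distinct elements are
  {e, u, v, uv, v², v³, uv², uv³}.
No further products give new elements, so |G| = 8.

Answer: 8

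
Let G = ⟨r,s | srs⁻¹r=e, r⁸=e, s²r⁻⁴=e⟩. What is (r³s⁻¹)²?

Compute successive powers of (r³s⁻¹), reducing at each step:
  (r³s⁻¹)²: (r³s⁻¹) · r³ = s⁻¹;   (s⁻¹) · s⁻¹ = r⁴

Answer: r⁴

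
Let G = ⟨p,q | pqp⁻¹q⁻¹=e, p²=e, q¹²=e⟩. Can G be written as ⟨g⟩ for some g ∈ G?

|G| = 24, but the maximum element order in G is 12 < 24. No single element generates all of G, so G is not cyclic.

Answer: No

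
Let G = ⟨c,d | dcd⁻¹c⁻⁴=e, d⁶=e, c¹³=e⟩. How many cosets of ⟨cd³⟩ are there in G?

First find ord(cd³) by computing successive powers:
  (cd³)¹ = cd³, (cd³)² = e.
So |⟨cd³⟩| = ord(cd³) = 2. With |G| = 78, by Lagrange [G : ⟨cd³⟩] = 78/2 = 39.

Answer: 39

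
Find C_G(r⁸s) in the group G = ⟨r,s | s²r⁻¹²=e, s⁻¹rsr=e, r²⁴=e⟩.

⟨r⁸s⟩ ⊆ C_G(r⁸s) since powers of r⁸s commute with r⁸s; so |C_G(r⁸s)| ≥ |⟨r⁸s⟩| = 4.
By orbit–stabilizer, |C_G(r⁸s)| = |G| / |conj. class of r⁸s| = 48 / 12 = 4.
The 4 elements commuting with r⁸s are {e, r¹², r⁸s, r⁸s⁻¹}.

Answer: {e, r¹², r⁸s, r⁸s⁻¹}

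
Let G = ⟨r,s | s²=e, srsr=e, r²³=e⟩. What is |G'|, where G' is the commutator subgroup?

G' = [G, G] is generated by all commutators. The generator-pair commutators are: [r, s] = r².
The subgroup they normally generate is {e, r, r², r³, r⁴, r⁵, r⁶, r⁷, r⁸, r⁹, r¹⁰, r¹¹, r¹², r¹³, r¹⁴, r¹⁵, r¹⁶, r¹⁷, r¹⁸, r¹⁹, r²⁰, r²¹, r²²}, of order 23.
Check: |G/G'| = 46/23 = 2 is the order of the abelianisation.

Answer: 23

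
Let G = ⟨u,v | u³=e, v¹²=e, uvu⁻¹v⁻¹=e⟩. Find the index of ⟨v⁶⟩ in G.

First find ord(v⁶) by computing successive powers:
  (v⁶)¹ = v⁶, (v⁶)² = e.
So |⟨v⁶⟩| = ord(v⁶) = 2. With |G| = 36, by Lagrange [G : ⟨v⁶⟩] = 36/2 = 18.

Answer: 18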